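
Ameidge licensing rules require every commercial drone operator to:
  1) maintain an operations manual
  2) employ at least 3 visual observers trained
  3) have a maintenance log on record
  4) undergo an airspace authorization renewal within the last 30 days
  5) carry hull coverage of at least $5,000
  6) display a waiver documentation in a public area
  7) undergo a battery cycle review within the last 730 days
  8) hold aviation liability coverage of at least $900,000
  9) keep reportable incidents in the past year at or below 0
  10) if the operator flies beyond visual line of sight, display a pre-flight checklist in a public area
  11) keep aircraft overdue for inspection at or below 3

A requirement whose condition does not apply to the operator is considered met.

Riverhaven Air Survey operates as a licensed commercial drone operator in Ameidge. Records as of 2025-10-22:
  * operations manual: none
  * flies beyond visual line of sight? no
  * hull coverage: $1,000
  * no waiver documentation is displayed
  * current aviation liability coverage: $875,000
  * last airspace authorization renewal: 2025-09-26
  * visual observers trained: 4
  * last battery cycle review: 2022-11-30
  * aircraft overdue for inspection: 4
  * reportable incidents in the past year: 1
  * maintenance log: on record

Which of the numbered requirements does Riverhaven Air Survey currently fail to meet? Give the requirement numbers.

1. operations manual absent → not met
2. visual observers trained 4 ≥ 3 → met
3. maintenance log present → met
4. airspace authorization renewal 26 days ago vs limit 30 → met
5. hull coverage $1,000 < $5,000 → not met
6. waiver documentation absent → not met
7. battery cycle review 1057 days ago vs limit 730 → not met
8. aviation liability coverage $875,000 < $900,000 → not met
9. reportable incidents in the past year 1 > 0 → not met
10. condition 'flies beyond visual line of sight' does not hold → requirement n/a → met
11. aircraft overdue for inspection 4 > 3 → not met
Not met: 1, 5, 6, 7, 8, 9, 11

1, 5, 6, 7, 8, 9, 11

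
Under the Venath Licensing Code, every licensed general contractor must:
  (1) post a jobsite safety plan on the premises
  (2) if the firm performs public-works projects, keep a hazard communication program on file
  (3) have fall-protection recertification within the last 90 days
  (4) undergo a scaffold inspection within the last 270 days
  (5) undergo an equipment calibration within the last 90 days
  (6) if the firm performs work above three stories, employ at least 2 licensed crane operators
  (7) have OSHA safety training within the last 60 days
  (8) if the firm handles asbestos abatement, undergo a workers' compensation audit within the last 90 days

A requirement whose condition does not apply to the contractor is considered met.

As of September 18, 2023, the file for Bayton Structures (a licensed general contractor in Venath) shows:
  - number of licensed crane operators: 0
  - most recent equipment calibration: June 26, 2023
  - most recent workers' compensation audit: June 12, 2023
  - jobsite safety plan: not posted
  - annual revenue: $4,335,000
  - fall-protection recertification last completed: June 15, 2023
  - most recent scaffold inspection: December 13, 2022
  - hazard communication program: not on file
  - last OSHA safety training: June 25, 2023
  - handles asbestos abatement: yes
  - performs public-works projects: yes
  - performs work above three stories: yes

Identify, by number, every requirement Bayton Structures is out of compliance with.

1, 2, 3, 4, 6, 7, 8

1. jobsite safety plan absent → not met
2. condition 'performs public-works projects' holds; hazard communication program absent → not met
3. fall-protection recertification 95 days ago vs limit 90 → not met
4. scaffold inspection 279 days ago vs limit 270 → not met
5. equipment calibration 84 days ago vs limit 90 → met
6. condition 'performs work above three stories' holds; licensed crane operators 0 < 2 → not met
7. OSHA safety training 85 days ago vs limit 60 → not met
8. condition 'handles asbestos abatement' holds; workers' compensation audit 98 days ago vs limit 90 → not met
Not met: 1, 2, 3, 4, 6, 7, 8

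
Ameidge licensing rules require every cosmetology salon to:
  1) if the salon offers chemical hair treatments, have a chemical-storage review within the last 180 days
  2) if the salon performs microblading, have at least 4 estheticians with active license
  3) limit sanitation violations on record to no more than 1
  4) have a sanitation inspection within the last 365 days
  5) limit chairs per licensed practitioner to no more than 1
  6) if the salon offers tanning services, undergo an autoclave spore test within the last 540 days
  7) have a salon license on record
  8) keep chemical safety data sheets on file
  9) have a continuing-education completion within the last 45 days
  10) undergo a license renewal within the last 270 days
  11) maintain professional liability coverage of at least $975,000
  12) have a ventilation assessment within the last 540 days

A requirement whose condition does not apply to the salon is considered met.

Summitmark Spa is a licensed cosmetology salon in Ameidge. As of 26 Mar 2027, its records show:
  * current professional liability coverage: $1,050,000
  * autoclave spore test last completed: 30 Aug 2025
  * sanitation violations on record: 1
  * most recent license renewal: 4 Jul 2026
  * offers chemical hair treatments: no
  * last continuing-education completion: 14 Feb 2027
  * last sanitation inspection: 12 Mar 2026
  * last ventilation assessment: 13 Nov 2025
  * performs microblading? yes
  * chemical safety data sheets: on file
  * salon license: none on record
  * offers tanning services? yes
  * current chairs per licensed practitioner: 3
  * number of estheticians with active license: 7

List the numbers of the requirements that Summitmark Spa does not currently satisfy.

1. condition 'offers chemical hair treatments' does not hold → requirement n/a → met
2. condition 'performs microblading' holds; estheticians with active license 7 ≥ 4 → met
3. sanitation violations on record 1 ≤ 1 → met
4. sanitation inspection 379 days ago vs limit 365 → not met
5. chairs per licensed practitioner 3 > 1 → not met
6. condition 'offers tanning services' holds; autoclave spore test 573 days ago vs limit 540 → not met
7. salon license absent → not met
8. chemical safety data sheets present → met
9. continuing-education completion 40 days ago vs limit 45 → met
10. license renewal 265 days ago vs limit 270 → met
11. professional liability coverage $1,050,000 ≥ $975,000 → met
12. ventilation assessment 498 days ago vs limit 540 → met
Not met: 4, 5, 6, 7

4, 5, 6, 7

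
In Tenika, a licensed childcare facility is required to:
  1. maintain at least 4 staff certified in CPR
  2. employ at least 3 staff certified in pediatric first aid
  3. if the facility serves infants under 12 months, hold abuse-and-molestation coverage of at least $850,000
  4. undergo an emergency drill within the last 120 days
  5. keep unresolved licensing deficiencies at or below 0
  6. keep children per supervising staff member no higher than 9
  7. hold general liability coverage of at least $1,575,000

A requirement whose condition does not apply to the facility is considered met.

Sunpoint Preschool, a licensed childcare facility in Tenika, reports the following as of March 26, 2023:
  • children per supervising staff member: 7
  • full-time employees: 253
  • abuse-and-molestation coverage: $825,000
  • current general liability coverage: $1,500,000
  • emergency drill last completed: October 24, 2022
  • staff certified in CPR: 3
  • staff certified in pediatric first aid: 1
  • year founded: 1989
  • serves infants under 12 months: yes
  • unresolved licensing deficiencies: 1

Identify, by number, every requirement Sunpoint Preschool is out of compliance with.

1, 2, 3, 4, 5, 7

1. staff certified in CPR 3 < 4 → not met
2. staff certified in pediatric first aid 1 < 3 → not met
3. condition 'serves infants under 12 months' holds; abuse-and-molestation coverage $825,000 < $850,000 → not met
4. emergency drill 153 days ago vs limit 120 → not met
5. unresolved licensing deficiencies 1 > 0 → not met
6. children per supervising staff member 7 ≤ 9 → met
7. general liability coverage $1,500,000 < $1,575,000 → not met
Not met: 1, 2, 3, 4, 5, 7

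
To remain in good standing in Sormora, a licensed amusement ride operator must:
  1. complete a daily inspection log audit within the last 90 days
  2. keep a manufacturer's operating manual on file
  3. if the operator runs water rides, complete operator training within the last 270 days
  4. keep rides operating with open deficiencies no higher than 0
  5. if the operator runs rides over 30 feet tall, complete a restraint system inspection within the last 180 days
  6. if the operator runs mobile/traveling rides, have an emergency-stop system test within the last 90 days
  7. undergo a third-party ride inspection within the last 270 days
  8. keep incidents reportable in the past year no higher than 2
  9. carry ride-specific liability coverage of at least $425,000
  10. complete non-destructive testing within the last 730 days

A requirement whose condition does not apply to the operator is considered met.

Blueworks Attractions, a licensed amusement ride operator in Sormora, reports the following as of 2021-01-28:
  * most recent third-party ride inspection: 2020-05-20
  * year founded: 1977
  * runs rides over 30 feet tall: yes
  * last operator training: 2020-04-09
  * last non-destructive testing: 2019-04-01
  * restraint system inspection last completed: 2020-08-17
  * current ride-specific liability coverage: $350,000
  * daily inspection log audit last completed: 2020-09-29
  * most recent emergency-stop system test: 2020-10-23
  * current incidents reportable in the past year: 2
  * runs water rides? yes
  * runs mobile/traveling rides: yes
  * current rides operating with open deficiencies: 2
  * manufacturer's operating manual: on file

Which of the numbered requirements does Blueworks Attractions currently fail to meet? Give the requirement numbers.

1. daily inspection log audit 121 days ago vs limit 90 → not met
2. manufacturer's operating manual present → met
3. condition 'runs water rides' holds; operator training 294 days ago vs limit 270 → not met
4. rides operating with open deficiencies 2 > 0 → not met
5. condition 'runs rides over 30 feet tall' holds; restraint system inspection 164 days ago vs limit 180 → met
6. condition 'runs mobile/traveling rides' holds; emergency-stop system test 97 days ago vs limit 90 → not met
7. third-party ride inspection 253 days ago vs limit 270 → met
8. incidents reportable in the past year 2 ≤ 2 → met
9. ride-specific liability coverage $350,000 < $425,000 → not met
10. non-destructive testing 668 days ago vs limit 730 → met
Not met: 1, 3, 4, 6, 9

1, 3, 4, 6, 9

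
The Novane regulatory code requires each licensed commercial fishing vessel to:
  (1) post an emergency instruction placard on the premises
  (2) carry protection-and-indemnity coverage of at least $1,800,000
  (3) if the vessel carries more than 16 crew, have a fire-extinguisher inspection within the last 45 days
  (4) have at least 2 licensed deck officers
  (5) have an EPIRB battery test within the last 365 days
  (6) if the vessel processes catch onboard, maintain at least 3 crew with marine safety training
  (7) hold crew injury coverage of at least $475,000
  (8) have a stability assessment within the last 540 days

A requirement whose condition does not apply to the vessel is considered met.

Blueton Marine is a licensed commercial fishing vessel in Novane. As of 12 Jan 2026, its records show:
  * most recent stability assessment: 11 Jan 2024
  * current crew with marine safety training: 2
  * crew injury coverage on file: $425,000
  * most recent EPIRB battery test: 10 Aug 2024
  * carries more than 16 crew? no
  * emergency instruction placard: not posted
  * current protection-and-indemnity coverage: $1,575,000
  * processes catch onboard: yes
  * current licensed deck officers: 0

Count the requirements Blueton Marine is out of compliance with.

1. emergency instruction placard absent → not met
2. protection-and-indemnity coverage $1,575,000 < $1,800,000 → not met
3. condition 'carries more than 16 crew' does not hold → requirement n/a → met
4. licensed deck officers 0 < 2 → not met
5. EPIRB battery test 520 days ago vs limit 365 → not met
6. condition 'processes catch onboard' holds; crew with marine safety training 2 < 3 → not met
7. crew injury coverage $425,000 < $475,000 → not met
8. stability assessment 732 days ago vs limit 540 → not met
Not met: 7 of 8

7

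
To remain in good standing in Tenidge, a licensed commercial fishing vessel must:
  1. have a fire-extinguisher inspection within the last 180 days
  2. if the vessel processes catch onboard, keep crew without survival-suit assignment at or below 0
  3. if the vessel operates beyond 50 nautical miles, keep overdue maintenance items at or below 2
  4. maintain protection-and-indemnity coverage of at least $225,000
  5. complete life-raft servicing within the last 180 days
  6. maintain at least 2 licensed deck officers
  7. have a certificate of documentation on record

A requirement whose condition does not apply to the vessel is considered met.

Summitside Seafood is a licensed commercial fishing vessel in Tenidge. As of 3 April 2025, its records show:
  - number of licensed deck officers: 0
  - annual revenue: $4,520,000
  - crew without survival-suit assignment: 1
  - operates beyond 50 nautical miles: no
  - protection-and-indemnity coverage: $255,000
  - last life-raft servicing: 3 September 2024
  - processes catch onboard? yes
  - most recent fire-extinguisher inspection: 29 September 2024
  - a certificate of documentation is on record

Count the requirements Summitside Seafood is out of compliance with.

1. fire-extinguisher inspection 186 days ago vs limit 180 → not met
2. condition 'processes catch onboard' holds; crew without survival-suit assignment 1 > 0 → not met
3. condition 'operates beyond 50 nautical miles' does not hold → requirement n/a → met
4. protection-and-indemnity coverage $255,000 ≥ $225,000 → met
5. life-raft servicing 212 days ago vs limit 180 → not met
6. licensed deck officers 0 < 2 → not met
7. certificate of documentation present → met
Not met: 4 of 7

4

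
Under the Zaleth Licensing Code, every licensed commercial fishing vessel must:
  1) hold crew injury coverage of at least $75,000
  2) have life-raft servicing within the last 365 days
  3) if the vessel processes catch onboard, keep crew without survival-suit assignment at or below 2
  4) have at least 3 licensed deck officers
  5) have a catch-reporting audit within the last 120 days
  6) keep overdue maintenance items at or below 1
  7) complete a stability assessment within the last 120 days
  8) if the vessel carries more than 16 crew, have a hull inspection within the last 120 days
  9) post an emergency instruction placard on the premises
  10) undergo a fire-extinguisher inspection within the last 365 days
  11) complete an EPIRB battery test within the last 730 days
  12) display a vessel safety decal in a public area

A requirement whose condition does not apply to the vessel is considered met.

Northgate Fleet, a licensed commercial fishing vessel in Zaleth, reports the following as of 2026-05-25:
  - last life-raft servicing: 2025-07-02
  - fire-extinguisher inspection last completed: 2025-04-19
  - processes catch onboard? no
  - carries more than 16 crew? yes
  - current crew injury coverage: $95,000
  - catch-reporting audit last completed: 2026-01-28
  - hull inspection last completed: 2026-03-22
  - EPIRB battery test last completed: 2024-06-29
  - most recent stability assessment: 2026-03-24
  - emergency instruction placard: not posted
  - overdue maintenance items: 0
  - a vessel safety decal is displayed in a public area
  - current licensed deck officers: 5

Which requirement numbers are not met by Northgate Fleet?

1. crew injury coverage $95,000 ≥ $75,000 → met
2. life-raft servicing 327 days ago vs limit 365 → met
3. condition 'processes catch onboard' does not hold → requirement n/a → met
4. licensed deck officers 5 ≥ 3 → met
5. catch-reporting audit 117 days ago vs limit 120 → met
6. overdue maintenance items 0 ≤ 1 → met
7. stability assessment 62 days ago vs limit 120 → met
8. condition 'carries more than 16 crew' holds; hull inspection 64 days ago vs limit 120 → met
9. emergency instruction placard absent → not met
10. fire-extinguisher inspection 401 days ago vs limit 365 → not met
11. EPIRB battery test 695 days ago vs limit 730 → met
12. vessel safety decal present → met
Not met: 9, 10

9, 10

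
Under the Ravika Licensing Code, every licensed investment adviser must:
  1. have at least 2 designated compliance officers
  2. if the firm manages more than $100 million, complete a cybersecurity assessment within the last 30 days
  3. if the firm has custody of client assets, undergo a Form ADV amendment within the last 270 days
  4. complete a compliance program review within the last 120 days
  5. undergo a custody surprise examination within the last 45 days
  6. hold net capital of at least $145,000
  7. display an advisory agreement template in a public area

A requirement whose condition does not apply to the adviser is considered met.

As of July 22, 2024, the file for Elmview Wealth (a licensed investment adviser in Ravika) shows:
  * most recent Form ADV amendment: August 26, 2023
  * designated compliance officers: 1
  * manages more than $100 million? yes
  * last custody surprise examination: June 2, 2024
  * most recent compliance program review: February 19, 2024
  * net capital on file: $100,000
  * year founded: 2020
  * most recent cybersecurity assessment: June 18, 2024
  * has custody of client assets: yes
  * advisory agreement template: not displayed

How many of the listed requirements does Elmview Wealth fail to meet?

1. designated compliance officers 1 < 2 → not met
2. condition 'manages more than $100 million' holds; cybersecurity assessment 34 days ago vs limit 30 → not met
3. condition 'has custody of client assets' holds; Form ADV amendment 331 days ago vs limit 270 → not met
4. compliance program review 154 days ago vs limit 120 → not met
5. custody surprise examination 50 days ago vs limit 45 → not met
6. net capital $100,000 < $145,000 → not met
7. advisory agreement template absent → not met
Not met: 7 of 7

7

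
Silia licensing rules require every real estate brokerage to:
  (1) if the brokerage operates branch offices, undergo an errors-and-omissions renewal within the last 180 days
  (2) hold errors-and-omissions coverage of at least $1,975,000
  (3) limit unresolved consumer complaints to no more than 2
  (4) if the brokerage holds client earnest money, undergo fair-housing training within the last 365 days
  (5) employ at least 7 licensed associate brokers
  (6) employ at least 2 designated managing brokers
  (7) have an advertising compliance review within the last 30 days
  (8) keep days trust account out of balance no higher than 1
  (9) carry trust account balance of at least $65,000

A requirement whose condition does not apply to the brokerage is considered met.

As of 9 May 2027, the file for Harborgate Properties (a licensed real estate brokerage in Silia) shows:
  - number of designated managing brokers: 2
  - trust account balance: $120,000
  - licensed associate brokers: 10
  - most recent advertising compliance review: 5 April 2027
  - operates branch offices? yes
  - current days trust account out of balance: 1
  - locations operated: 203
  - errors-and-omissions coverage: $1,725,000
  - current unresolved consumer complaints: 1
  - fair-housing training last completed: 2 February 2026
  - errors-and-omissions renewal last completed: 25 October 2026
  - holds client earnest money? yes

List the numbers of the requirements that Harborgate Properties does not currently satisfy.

1. condition 'operates branch offices' holds; errors-and-omissions renewal 196 days ago vs limit 180 → not met
2. errors-and-omissions coverage $1,725,000 < $1,975,000 → not met
3. unresolved consumer complaints 1 ≤ 2 → met
4. condition 'holds client earnest money' holds; fair-housing training 461 days ago vs limit 365 → not met
5. licensed associate brokers 10 ≥ 7 → met
6. designated managing brokers 2 ≥ 2 → met
7. advertising compliance review 34 days ago vs limit 30 → not met
8. days trust account out of balance 1 ≤ 1 → met
9. trust account balance $120,000 ≥ $65,000 → met
Not met: 1, 2, 4, 7

1, 2, 4, 7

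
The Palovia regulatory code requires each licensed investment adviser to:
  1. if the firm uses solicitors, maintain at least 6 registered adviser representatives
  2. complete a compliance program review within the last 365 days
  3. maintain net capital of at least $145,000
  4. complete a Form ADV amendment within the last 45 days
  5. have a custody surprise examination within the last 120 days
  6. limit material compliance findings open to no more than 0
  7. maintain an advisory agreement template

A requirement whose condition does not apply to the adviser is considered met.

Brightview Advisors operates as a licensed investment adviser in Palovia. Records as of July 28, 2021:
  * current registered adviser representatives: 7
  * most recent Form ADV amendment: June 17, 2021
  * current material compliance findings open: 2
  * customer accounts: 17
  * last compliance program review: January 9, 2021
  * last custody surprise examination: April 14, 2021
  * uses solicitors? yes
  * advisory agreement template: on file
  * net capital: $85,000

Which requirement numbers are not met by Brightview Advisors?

3, 6

1. condition 'uses solicitors' holds; registered adviser representatives 7 ≥ 6 → met
2. compliance program review 200 days ago vs limit 365 → met
3. net capital $85,000 < $145,000 → not met
4. Form ADV amendment 41 days ago vs limit 45 → met
5. custody surprise examination 105 days ago vs limit 120 → met
6. material compliance findings open 2 > 0 → not met
7. advisory agreement template present → met
Not met: 3, 6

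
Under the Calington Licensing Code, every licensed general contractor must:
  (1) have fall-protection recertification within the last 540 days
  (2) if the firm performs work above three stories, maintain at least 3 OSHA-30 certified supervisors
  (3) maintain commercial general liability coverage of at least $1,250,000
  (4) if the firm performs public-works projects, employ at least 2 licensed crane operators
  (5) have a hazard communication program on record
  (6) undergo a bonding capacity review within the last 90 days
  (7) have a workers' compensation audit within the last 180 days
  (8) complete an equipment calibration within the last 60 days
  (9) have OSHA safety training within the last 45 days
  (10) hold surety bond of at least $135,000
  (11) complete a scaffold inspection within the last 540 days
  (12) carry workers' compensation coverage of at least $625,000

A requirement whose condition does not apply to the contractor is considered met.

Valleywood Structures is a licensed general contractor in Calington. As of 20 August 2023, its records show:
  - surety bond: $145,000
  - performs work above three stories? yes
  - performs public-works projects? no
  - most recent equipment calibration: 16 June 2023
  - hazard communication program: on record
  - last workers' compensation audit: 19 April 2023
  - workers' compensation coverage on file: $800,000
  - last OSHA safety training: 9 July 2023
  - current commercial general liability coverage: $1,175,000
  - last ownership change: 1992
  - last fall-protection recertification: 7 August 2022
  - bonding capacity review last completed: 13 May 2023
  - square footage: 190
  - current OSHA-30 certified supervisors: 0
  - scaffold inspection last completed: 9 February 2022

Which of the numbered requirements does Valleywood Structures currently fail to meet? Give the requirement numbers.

2, 3, 6, 8, 11

1. fall-protection recertification 378 days ago vs limit 540 → met
2. condition 'performs work above three stories' holds; OSHA-30 certified supervisors 0 < 3 → not met
3. commercial general liability coverage $1,175,000 < $1,250,000 → not met
4. condition 'performs public-works projects' does not hold → requirement n/a → met
5. hazard communication program present → met
6. bonding capacity review 99 days ago vs limit 90 → not met
7. workers' compensation audit 123 days ago vs limit 180 → met
8. equipment calibration 65 days ago vs limit 60 → not met
9. OSHA safety training 42 days ago vs limit 45 → met
10. surety bond $145,000 ≥ $135,000 → met
11. scaffold inspection 557 days ago vs limit 540 → not met
12. workers' compensation coverage $800,000 ≥ $625,000 → met
Not met: 2, 3, 6, 8, 11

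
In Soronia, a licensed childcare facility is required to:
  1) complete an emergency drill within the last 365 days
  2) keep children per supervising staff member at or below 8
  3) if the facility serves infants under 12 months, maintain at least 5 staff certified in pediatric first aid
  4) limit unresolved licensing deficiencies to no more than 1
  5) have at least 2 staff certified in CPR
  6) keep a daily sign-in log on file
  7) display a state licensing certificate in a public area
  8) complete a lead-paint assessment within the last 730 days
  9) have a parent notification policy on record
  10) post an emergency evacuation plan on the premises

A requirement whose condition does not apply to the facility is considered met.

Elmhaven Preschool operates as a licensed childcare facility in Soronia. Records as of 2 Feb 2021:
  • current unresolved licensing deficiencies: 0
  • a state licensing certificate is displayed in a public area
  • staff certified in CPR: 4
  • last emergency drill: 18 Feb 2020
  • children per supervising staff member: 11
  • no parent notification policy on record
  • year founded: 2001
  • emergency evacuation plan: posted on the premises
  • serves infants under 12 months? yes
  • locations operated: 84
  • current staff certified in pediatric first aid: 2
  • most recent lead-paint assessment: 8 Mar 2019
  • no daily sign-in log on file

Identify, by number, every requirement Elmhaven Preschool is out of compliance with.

1. emergency drill 350 days ago vs limit 365 → met
2. children per supervising staff member 11 > 8 → not met
3. condition 'serves infants under 12 months' holds; staff certified in pediatric first aid 2 < 5 → not met
4. unresolved licensing deficiencies 0 ≤ 1 → met
5. staff certified in CPR 4 ≥ 2 → met
6. daily sign-in log absent → not met
7. state licensing certificate present → met
8. lead-paint assessment 697 days ago vs limit 730 → met
9. parent notification policy absent → not met
10. emergency evacuation plan present → met
Not met: 2, 3, 6, 9

2, 3, 6, 9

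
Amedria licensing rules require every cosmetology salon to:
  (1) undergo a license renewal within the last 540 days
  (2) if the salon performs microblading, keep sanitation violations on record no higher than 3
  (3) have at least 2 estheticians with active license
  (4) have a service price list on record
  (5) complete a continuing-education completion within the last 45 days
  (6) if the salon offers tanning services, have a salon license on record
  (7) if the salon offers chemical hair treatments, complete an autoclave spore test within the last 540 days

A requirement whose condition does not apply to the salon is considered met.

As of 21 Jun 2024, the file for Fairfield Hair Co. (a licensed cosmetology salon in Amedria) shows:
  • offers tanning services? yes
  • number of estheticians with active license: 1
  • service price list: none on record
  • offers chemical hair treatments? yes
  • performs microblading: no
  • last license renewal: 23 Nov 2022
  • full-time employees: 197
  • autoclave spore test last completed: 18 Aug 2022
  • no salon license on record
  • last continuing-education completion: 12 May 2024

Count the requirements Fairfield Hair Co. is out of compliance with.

1. license renewal 576 days ago vs limit 540 → not met
2. condition 'performs microblading' does not hold → requirement n/a → met
3. estheticians with active license 1 < 2 → not met
4. service price list absent → not met
5. continuing-education completion 40 days ago vs limit 45 → met
6. condition 'offers tanning services' holds; salon license absent → not met
7. condition 'offers chemical hair treatments' holds; autoclave spore test 673 days ago vs limit 540 → not met
Not met: 5 of 7

5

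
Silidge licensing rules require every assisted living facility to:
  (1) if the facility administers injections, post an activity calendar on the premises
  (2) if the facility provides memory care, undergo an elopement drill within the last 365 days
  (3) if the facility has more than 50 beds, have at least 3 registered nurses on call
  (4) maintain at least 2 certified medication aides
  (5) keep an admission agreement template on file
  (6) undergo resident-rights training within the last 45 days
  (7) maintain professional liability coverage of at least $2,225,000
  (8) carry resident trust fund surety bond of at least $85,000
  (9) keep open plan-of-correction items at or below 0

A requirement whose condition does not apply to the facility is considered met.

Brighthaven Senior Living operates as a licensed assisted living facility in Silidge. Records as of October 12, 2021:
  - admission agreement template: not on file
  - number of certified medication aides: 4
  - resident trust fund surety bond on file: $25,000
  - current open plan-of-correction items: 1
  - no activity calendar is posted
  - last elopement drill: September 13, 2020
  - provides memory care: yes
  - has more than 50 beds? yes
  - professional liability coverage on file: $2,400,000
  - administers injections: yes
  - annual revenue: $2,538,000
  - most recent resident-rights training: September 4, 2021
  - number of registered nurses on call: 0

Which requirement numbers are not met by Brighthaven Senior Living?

1. condition 'administers injections' holds; activity calendar absent → not met
2. condition 'provides memory care' holds; elopement drill 394 days ago vs limit 365 → not met
3. condition 'has more than 50 beds' holds; registered nurses on call 0 < 3 → not met
4. certified medication aides 4 ≥ 2 → met
5. admission agreement template absent → not met
6. resident-rights training 38 days ago vs limit 45 → met
7. professional liability coverage $2,400,000 ≥ $2,225,000 → met
8. resident trust fund surety bond $25,000 < $85,000 → not met
9. open plan-of-correction items 1 > 0 → not met
Not met: 1, 2, 3, 5, 8, 9

1, 2, 3, 5, 8, 9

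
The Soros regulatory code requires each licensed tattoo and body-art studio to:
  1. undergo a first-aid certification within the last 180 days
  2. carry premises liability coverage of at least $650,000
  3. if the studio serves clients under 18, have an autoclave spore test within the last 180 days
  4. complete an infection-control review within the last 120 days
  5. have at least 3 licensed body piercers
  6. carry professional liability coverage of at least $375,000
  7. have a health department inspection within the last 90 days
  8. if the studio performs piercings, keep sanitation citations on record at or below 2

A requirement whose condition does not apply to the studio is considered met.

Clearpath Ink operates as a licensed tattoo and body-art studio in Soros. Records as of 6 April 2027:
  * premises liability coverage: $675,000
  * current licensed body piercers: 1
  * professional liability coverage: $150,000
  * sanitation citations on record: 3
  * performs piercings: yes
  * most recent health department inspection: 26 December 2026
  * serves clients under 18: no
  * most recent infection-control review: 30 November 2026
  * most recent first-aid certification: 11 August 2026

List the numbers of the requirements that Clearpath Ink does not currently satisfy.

1. first-aid certification 238 days ago vs limit 180 → not met
2. premises liability coverage $675,000 ≥ $650,000 → met
3. condition 'serves clients under 18' does not hold → requirement n/a → met
4. infection-control review 127 days ago vs limit 120 → not met
5. licensed body piercers 1 < 3 → not met
6. professional liability coverage $150,000 < $375,000 → not met
7. health department inspection 101 days ago vs limit 90 → not met
8. condition 'performs piercings' holds; sanitation citations on record 3 > 2 → not met
Not met: 1, 4, 5, 6, 7, 8

1, 4, 5, 6, 7, 8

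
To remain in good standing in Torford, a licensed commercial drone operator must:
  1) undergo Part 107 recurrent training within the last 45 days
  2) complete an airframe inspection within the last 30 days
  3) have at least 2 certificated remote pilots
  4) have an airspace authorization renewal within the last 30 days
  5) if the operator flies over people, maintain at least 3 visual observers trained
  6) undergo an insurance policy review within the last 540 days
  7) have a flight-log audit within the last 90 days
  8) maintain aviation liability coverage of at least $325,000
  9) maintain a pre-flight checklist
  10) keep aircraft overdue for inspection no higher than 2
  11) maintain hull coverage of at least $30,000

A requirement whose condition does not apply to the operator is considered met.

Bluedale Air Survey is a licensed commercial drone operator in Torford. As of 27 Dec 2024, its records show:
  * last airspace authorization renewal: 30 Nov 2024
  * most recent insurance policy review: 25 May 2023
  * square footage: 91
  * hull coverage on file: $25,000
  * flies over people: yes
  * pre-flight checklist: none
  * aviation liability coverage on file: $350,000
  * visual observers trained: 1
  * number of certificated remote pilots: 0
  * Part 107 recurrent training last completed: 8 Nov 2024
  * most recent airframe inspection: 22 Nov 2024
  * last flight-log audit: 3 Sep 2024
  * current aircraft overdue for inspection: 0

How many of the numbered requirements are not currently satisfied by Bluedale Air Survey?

8

1. Part 107 recurrent training 49 days ago vs limit 45 → not met
2. airframe inspection 35 days ago vs limit 30 → not met
3. certificated remote pilots 0 < 2 → not met
4. airspace authorization renewal 27 days ago vs limit 30 → met
5. condition 'flies over people' holds; visual observers trained 1 < 3 → not met
6. insurance policy review 582 days ago vs limit 540 → not met
7. flight-log audit 115 days ago vs limit 90 → not met
8. aviation liability coverage $350,000 ≥ $325,000 → met
9. pre-flight checklist absent → not met
10. aircraft overdue for inspection 0 ≤ 2 → met
11. hull coverage $25,000 < $30,000 → not met
Not met: 8 of 11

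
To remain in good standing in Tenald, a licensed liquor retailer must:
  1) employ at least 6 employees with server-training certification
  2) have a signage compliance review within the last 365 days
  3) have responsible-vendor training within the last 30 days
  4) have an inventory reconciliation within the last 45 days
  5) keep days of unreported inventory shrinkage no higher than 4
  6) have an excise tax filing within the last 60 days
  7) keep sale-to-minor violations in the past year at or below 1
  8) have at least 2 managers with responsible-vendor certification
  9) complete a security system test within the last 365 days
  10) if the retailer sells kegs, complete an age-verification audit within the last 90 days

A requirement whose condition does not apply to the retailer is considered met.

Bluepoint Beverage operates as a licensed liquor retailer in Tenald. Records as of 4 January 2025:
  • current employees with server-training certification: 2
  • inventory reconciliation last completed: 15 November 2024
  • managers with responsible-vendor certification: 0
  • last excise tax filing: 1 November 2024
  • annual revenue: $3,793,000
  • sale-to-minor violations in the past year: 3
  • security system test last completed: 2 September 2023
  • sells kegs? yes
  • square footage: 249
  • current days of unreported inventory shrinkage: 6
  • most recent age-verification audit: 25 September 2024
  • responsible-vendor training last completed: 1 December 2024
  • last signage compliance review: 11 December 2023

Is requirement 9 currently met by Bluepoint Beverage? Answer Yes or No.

9. security system test 490 days ago vs limit 365 → not met

No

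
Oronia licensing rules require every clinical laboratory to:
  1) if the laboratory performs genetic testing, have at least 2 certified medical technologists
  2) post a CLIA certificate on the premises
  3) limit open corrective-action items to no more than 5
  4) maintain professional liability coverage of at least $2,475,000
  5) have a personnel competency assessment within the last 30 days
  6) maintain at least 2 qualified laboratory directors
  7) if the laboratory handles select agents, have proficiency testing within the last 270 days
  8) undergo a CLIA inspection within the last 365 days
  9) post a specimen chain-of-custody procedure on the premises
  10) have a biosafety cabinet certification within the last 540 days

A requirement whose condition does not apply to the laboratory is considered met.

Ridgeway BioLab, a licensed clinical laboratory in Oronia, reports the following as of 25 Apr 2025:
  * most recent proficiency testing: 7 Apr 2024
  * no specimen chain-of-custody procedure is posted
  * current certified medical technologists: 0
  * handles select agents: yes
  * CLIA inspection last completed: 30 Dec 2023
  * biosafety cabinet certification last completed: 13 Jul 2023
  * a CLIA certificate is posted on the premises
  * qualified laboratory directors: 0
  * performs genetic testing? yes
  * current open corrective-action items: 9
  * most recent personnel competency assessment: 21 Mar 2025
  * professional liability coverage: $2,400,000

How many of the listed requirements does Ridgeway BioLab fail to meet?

9

1. condition 'performs genetic testing' holds; certified medical technologists 0 < 2 → not met
2. CLIA certificate present → met
3. open corrective-action items 9 > 5 → not met
4. professional liability coverage $2,400,000 < $2,475,000 → not met
5. personnel competency assessment 35 days ago vs limit 30 → not met
6. qualified laboratory directors 0 < 2 → not met
7. condition 'handles select agents' holds; proficiency testing 383 days ago vs limit 270 → not met
8. CLIA inspection 482 days ago vs limit 365 → not met
9. specimen chain-of-custody procedure absent → not met
10. biosafety cabinet certification 652 days ago vs limit 540 → not met
Not met: 9 of 10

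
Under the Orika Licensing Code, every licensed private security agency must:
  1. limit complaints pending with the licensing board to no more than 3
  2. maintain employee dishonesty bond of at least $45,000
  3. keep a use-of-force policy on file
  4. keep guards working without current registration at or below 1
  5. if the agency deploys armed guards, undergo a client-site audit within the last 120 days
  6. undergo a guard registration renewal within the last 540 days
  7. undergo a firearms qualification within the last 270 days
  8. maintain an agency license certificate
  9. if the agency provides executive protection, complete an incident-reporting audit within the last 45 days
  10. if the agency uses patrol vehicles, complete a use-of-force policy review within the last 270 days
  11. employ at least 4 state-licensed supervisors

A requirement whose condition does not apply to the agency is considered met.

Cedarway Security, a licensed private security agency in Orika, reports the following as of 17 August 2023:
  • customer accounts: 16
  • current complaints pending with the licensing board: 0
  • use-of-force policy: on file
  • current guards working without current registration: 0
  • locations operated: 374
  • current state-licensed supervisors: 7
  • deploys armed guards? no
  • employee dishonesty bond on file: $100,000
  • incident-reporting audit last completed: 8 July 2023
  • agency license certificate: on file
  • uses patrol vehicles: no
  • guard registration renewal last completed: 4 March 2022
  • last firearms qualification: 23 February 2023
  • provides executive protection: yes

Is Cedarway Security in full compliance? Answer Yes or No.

1. complaints pending with the licensing board 0 ≤ 3 → met
2. employee dishonesty bond $100,000 ≥ $45,000 → met
3. use-of-force policy present → met
4. guards working without current registration 0 ≤ 1 → met
5. condition 'deploys armed guards' does not hold → requirement n/a → met
6. guard registration renewal 531 days ago vs limit 540 → met
7. firearms qualification 175 days ago vs limit 270 → met
8. agency license certificate present → met
9. condition 'provides executive protection' holds; incident-reporting audit 40 days ago vs limit 45 → met
10. condition 'uses patrol vehicles' does not hold → requirement n/a → met
11. state-licensed supervisors 7 ≥ 4 → met
All met.

Yes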